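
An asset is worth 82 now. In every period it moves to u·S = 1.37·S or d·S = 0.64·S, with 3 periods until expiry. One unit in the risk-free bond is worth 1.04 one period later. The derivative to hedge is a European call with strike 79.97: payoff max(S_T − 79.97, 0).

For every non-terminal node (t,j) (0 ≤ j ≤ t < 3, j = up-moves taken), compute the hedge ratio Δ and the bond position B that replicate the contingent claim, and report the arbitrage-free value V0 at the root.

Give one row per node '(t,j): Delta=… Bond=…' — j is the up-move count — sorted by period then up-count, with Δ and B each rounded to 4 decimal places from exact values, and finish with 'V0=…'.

No-arbitrage ⇒ martingale measure with p* = (R−d)/(u−d) = 0.5479.
Terminal values V(3,·): V(3,0)=0.0000, V(3,1)=0.0000, V(3,2)=18.5297, V(3,3)=130.8809
Node (2,0) S=33.5872: V=(p*·0.0000+(1−p*)·0.0000)/1.04=0.0000; Δ=(0.0000−0.0000)/(46.0145−21.4958)=0.0000; B=V−Δ·S=0.0000
Node (2,1) S=71.8976: V=(p*·18.5297+(1−p*)·0.0000)/1.04=9.7628; Δ=(18.5297−0.0000)/(98.4997−46.0145)=0.3530; B=V−Δ·S=-15.6204
Node (2,2) S=153.9058: V=(p*·130.8809+(1−p*)·18.5297)/1.04=77.0116; Δ=(130.8809−18.5297)/(210.8509−98.4997)=1.0000; B=V−Δ·S=-76.8942
Node (1,0) S=52.4800: V=(p*·9.7628+(1−p*)·0.0000)/1.04=5.1437; Δ=(9.7628−0.0000)/(71.8976−33.5872)=0.2548; B=V−Δ·S=-8.2299
Node (1,1) S=112.3400: V=(p*·77.0116+(1−p*)·9.7628)/1.04=44.8187; Δ=(77.0116−9.7628)/(153.9058−71.8976)=0.8200; B=V−Δ·S=-47.3030
Node (0,0) S=82.0000: V=(p*·44.8187+(1−p*)·5.1437)/1.04=25.8494; Δ=(44.8187−5.1437)/(112.3400−52.4800)=0.6628; B=V−Δ·S=-28.4998
Root portfolio cost Δ·82+B reproduces V0=25.8494.

(0,0): Delta=0.6628 Bond=-28.4998
(1,0): Delta=0.2548 Bond=-8.2299
(1,1): Delta=0.8200 Bond=-47.3030
(2,0): Delta=0.0000 Bond=0.0000
(2,1): Delta=0.3530 Bond=-15.6204
(2,2): Delta=1.0000 Bond=-76.8942
V0=25.8494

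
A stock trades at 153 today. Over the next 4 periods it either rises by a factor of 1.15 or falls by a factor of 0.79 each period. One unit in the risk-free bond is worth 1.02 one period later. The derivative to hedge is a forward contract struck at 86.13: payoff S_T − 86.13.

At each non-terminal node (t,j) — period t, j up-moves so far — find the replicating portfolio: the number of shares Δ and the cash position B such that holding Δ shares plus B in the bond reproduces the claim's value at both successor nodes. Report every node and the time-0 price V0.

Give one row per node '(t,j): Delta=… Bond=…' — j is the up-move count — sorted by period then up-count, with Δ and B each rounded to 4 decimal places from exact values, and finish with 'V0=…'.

Under the risk-neutral measure, an up-move has probability p* = (R−d)/(u−d) = 0.6389 and values discount at R = 1.02.
At expiry t=4: V(4,0)=-26.5364, V(4,1)=0.6202, V(4,2)=40.1520, V(4,3)=97.6982, V(4,4)=181.4680
Node (3,0) S=75.4350: V=(p*·0.6202+(1−p*)·-26.5364)/1.02=-9.0062; Δ=(0.6202−-26.5364)/(86.7502−59.5936)=1.0000; B=V−Δ·S=-84.4412
Node (3,1) S=109.8104: V=(p*·40.1520+(1−p*)·0.6202)/1.02=25.3692; Δ=(40.1520−0.6202)/(126.2820−86.7502)=1.0000; B=V−Δ·S=-84.4412
Node (3,2) S=159.8506: V=(p*·97.6982+(1−p*)·40.1520)/1.02=75.4094; Δ=(97.6982−40.1520)/(183.8282−126.2820)=1.0000; B=V−Δ·S=-84.4412
Node (3,3) S=232.6939: V=(p*·181.4680+(1−p*)·97.6982)/1.02=148.2527; Δ=(181.4680−97.6982)/(267.5980−183.8282)=1.0000; B=V−Δ·S=-84.4412
Node (2,0) S=95.4873: V=(p*·25.3692+(1−p*)·-9.0062)/1.02=12.7018; Δ=(25.3692−-9.0062)/(109.8104−75.4350)=1.0000; B=V−Δ·S=-82.7855
Node (2,1) S=139.0005: V=(p*·75.4094+(1−p*)·25.3692)/1.02=56.2150; Δ=(75.4094−25.3692)/(159.8506−109.8104)=1.0000; B=V−Δ·S=-82.7855
Node (2,2) S=202.3425: V=(p*·148.2527+(1−p*)·75.4094)/1.02=119.5570; Δ=(148.2527−75.4094)/(232.6939−159.8506)=1.0000; B=V−Δ·S=-82.7855
Node (1,0) S=120.8700: V=(p*·56.2150+(1−p*)·12.7018)/1.02=39.7078; Δ=(56.2150−12.7018)/(139.0005−95.4873)=1.0000; B=V−Δ·S=-81.1622
Node (1,1) S=175.9500: V=(p*·119.5570+(1−p*)·56.2150)/1.02=94.7878; Δ=(119.5570−56.2150)/(202.3425−139.0005)=1.0000; B=V−Δ·S=-81.1622
Node (0,0) S=153.0000: V=(p*·94.7878+(1−p*)·39.7078)/1.02=73.4292; Δ=(94.7878−39.7078)/(175.9500−120.8700)=1.0000; B=V−Δ·S=-79.5708
Each (Δ,B) replicates both successor values, so the strategy is self-financing and V0 is arbitrage-free.

(0,0): Delta=1.0000 Bond=-79.5708
(1,0): Delta=1.0000 Bond=-81.1622
(1,1): Delta=1.0000 Bond=-81.1622
(2,0): Delta=1.0000 Bond=-82.7855
(2,1): Delta=1.0000 Bond=-82.7855
(2,2): Delta=1.0000 Bond=-82.7855
(3,0): Delta=1.0000 Bond=-84.4412
(3,1): Delta=1.0000 Bond=-84.4412
(3,2): Delta=1.0000 Bond=-84.4412
(3,3): Delta=1.0000 Bond=-84.4412
V0=73.4292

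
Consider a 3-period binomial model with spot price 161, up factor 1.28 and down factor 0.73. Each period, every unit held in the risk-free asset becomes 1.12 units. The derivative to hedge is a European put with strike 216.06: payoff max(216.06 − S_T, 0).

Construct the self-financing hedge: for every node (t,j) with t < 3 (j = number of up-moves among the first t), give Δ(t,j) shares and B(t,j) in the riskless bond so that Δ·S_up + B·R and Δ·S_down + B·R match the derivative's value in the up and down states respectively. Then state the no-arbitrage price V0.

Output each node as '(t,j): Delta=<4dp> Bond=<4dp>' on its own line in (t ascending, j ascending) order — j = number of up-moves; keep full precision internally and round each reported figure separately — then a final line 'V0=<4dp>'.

(0,0): Delta=-0.4496 Bond=96.0339
(1,0): Delta=-1.0000 Bond=172.2417
(1,1): Delta=-0.3209 Bond=81.0210
(2,0): Delta=-1.0000 Bond=192.9107
(2,1): Delta=-1.0000 Bond=192.9107
(2,2): Delta=-0.1620 Bond=48.8288
V0=23.6418

The replicating-portfolio and risk-neutral prices coincide; use p* = (1.12−0.73)/(1.28−0.73) = 0.7091 for the latter.
Terminal values V(3,·): V(3,0)=153.4283, V(3,1)=106.2400, V(3,2)=23.4988, V(3,3)=0.0000
(2,0): S=85.7969. Δ = (V_up−V_dn)/(S_up−S_dn) = (106.2400−153.4283)/(109.8200−62.6317) = -1.0000. V = [p*·106.2400 + (1−p*)·153.4283]/1.12 = 107.1138. B = V − Δ·S = 192.9107.
(2,1): S=150.4384. Δ = (V_up−V_dn)/(S_up−S_dn) = (23.4988−106.2400)/(192.5612−109.8200) = -1.0000. V = [p*·23.4988 + (1−p*)·106.2400]/1.12 = 42.4723. B = V − Δ·S = 192.9107.
(2,2): S=263.7824. Δ = (V_up−V_dn)/(S_up−S_dn) = (0.0000−23.4988)/(337.6415−192.5612) = -0.1620. V = [p*·0.0000 + (1−p*)·23.4988]/1.12 = 6.1036. B = V − Δ·S = 48.8288.
(1,0): S=117.5300. Δ = (V_up−V_dn)/(S_up−S_dn) = (42.4723−107.1138)/(150.4384−85.7969) = -1.0000. V = [p*·42.4723 + (1−p*)·107.1138]/1.12 = 54.7117. B = V − Δ·S = 172.2417.
(1,1): S=206.0800. Δ = (V_up−V_dn)/(S_up−S_dn) = (6.1036−42.4723)/(263.7824−150.4384) = -0.3209. V = [p*·6.1036 + (1−p*)·42.4723]/1.12 = 14.8961. B = V − Δ·S = 81.0210.
(0,0): S=161.0000. Δ = (V_up−V_dn)/(S_up−S_dn) = (14.8961−54.7117)/(206.0800−117.5300) = -0.4496. V = [p*·14.8961 + (1−p*)·54.7117]/1.12 = 23.6418. B = V − Δ·S = 96.0339.
Check: Δ(0,0)·S0 + B(0,0) = 23.6418 = V0.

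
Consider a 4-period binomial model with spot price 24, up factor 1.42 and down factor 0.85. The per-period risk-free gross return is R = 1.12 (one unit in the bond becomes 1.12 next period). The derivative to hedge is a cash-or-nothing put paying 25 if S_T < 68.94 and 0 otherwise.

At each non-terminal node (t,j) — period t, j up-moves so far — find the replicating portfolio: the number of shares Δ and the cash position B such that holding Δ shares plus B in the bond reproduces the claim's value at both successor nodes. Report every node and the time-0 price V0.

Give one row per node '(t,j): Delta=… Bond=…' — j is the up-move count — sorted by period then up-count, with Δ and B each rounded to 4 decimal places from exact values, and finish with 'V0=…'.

(0,0): Delta=-0.1383 Bond=18.4061
(1,0): Delta=0.0000 Bond=17.7945
(1,1): Delta=-0.2302 Bond=23.7485
(2,0): Delta=0.0000 Bond=19.9298
(2,1): Delta=0.0000 Bond=19.9298
(2,2): Delta=-0.3833 Bond=34.0077
(3,0): Delta=0.0000 Bond=22.3214
(3,1): Delta=0.0000 Bond=22.3214
(3,2): Delta=0.0000 Bond=22.3214
(3,3): Delta=-0.6382 Bond=55.6078
V0=15.0881

No-arbitrage ⇒ martingale measure with p* = (R−d)/(u−d) = 0.4737.
At expiry t=4: V(4,0)=25.0000, V(4,1)=25.0000, V(4,2)=25.0000, V(4,3)=25.0000, V(4,4)=0.0000
  t=3,j=0: stock 14.7390 → up 20.9294 (V=25.0000), down 12.5281 (V=25.0000). Price 22.3214; hedge Δ=0.0000, bond B=22.3214.
  t=3,j=1: stock 24.6228 → up 34.9644 (V=25.0000), down 20.9294 (V=25.0000). Price 22.3214; hedge Δ=0.0000, bond B=22.3214.
  t=3,j=2: stock 41.1346 → up 58.4111 (V=25.0000), down 34.9644 (V=25.0000). Price 22.3214; hedge Δ=0.0000, bond B=22.3214.
  t=3,j=3: stock 68.7189 → up 97.5809 (V=0.0000), down 58.4111 (V=25.0000). Price 11.7481; hedge Δ=-0.6382, bond B=55.6078.
  t=2,j=0: stock 17.3400 → up 24.6228 (V=22.3214), down 14.7390 (V=22.3214). Price 19.9298; hedge Δ=0.0000, bond B=19.9298.
  t=2,j=1: stock 28.9680 → up 41.1346 (V=22.3214), down 24.6228 (V=22.3214). Price 19.9298; hedge Δ=0.0000, bond B=19.9298.
  t=2,j=2: stock 48.3936 → up 68.7189 (V=11.7481), down 41.1346 (V=22.3214). Price 15.4581; hedge Δ=-0.3833, bond B=34.0077.
  t=1,j=0: stock 20.4000 → up 28.9680 (V=19.9298), down 17.3400 (V=19.9298). Price 17.7945; hedge Δ=0.0000, bond B=17.7945.
  t=1,j=1: stock 34.0800 → up 48.3936 (V=15.4581), down 28.9680 (V=19.9298). Price 15.9032; hedge Δ=-0.2302, bond B=23.7485.
  t=0,j=0: stock 24.0000 → up 34.0800 (V=15.9032), down 20.4000 (V=17.7945). Price 15.0881; hedge Δ=-0.1383, bond B=18.4061.
Check: Δ(0,0)·S0 + B(0,0) = 15.0881 = V0.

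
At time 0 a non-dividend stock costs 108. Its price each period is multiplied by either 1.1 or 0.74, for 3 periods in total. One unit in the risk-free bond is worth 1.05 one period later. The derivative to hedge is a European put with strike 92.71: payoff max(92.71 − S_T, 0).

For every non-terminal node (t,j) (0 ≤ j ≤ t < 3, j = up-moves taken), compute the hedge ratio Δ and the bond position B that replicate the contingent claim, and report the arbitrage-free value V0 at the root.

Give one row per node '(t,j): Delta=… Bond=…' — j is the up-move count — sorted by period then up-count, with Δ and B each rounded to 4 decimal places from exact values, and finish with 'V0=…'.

Risk-neutral probability p* = (R−d)/(u−d) = (1.05−0.74)/(1.1−0.74) = 0.8611.
Terminal payoffs: V(3,0)=48.9458, V(3,1)=27.6551, V(3,2)=0.0000, V(3,3)=0.0000
  t=2,j=0: stock 59.1408 → up 65.0549 (V=27.6551), down 43.7642 (V=48.9458). Price 29.1544; hedge Δ=-1.0000, bond B=88.2952.
  t=2,j=1: stock 87.9120 → up 96.7032 (V=0.0000), down 65.0549 (V=27.6551). Price 3.6581; hedge Δ=-0.8738, bond B=80.4779.
  t=2,j=2: stock 130.6800 → up 143.7480 (V=0.0000), down 96.7032 (V=0.0000). Price 0.0000; hedge Δ=0.0000, bond B=0.0000.
  t=1,j=0: stock 79.9200 → up 87.9120 (V=3.6581), down 59.1408 (V=29.1544). Price 6.8564; hedge Δ=-0.8862, bond B=77.6796.
  t=1,j=1: stock 118.8000 → up 130.6800 (V=0.0000), down 87.9120 (V=3.6581). Price 0.4839; hedge Δ=-0.0855, bond B=10.6452.
  t=0,j=0: stock 108.0000 → up 118.8000 (V=0.4839), down 79.9200 (V=6.8564). Price 1.3038; hedge Δ=-0.1639, bond B=19.0053.
Root portfolio cost Δ·108+B reproduces V0=1.3038.

(0,0): Delta=-0.1639 Bond=19.0053
(1,0): Delta=-0.8862 Bond=77.6796
(1,1): Delta=-0.0855 Bond=10.6452
(2,0): Delta=-1.0000 Bond=88.2952
(2,1): Delta=-0.8738 Bond=80.4779
(2,2): Delta=0.0000 Bond=0.0000
V0=1.3038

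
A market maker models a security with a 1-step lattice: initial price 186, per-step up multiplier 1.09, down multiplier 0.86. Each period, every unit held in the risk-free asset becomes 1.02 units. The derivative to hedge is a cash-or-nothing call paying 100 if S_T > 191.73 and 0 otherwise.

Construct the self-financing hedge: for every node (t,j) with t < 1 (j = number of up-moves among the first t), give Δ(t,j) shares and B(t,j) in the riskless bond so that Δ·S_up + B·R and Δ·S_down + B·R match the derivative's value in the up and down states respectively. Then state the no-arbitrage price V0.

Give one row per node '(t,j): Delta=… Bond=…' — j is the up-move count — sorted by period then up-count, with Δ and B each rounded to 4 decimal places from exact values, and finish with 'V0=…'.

(0,0): Delta=2.3375 Bond=-366.5814
V0=68.2012

Risk-neutral probability p* = (R−d)/(u−d) = (1.02−0.86)/(1.09−0.86) = 0.6957.
At expiry t=1: V(1,0)=0.0000, V(1,1)=100.0000
  t=0,j=0: stock 186.0000 → up 202.7400 (V=100.0000), down 159.9600 (V=0.0000). Price 68.2012; hedge Δ=2.3375, bond B=-366.5814.
Check: Δ(0,0)·S0 + B(0,0) = 68.2012 = V0.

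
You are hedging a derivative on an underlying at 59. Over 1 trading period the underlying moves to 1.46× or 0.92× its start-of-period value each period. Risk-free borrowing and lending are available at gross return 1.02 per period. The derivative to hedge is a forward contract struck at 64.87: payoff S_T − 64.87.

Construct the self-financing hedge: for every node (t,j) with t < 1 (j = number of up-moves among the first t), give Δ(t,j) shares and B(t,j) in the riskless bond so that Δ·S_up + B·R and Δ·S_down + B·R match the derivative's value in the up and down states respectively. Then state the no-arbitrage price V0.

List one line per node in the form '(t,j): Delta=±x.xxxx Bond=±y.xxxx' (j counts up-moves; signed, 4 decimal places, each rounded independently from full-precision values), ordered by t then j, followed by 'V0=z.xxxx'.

(0,0): Delta=1.0000 Bond=-63.5980
V0=-4.5980

The replicating-portfolio and risk-neutral prices coincide; use p* = (1.02−0.92)/(1.46−0.92) = 0.1852 for the latter.
Terminal values V(1,·): V(1,0)=-10.5900, V(1,1)=21.2700
  t=0,j=0: stock 59.0000 → up 86.1400 (V=21.2700), down 54.2800 (V=-10.5900). Price -4.5980; hedge Δ=1.0000, bond B=-63.5980.
Check: Δ(0,0)·S0 + B(0,0) = -4.5980 = V0.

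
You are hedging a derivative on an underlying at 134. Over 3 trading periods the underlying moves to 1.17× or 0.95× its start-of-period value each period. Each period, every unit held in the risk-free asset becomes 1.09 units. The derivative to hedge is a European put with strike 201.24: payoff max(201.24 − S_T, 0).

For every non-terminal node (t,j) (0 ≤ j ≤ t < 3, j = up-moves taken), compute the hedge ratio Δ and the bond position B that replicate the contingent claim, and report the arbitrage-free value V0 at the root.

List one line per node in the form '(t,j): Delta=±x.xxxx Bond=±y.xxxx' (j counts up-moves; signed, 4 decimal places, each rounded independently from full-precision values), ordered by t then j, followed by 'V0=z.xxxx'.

Since d<R<u, set p* = (R−d)/(u−d) = 0.6364; price each node as the discounted p*-expectation of its children.
Terminal values V(3,·): V(3,0)=86.3518, V(3,1)=59.7461, V(3,2)=26.9790, V(3,3)=0.0000
  t=2,j=0: stock 120.9350 → up 141.4939 (V=59.7461), down 114.8882 (V=86.3518). Price 63.6889; hedge Δ=-1.0000, bond B=184.6239.
  t=2,j=1: stock 148.9410 → up 174.2610 (V=26.9790), down 141.4939 (V=59.7461). Price 35.6829; hedge Δ=-1.0000, bond B=184.6239.
  t=2,j=2: stock 183.4326 → up 214.6161 (V=0.0000), down 174.2610 (V=26.9790). Price 9.0005; hedge Δ=-0.6685, bond B=131.6325.
  t=1,j=0: stock 127.3000 → up 148.9410 (V=35.6829), down 120.9350 (V=63.6889). Price 42.0797; hedge Δ=-1.0000, bond B=169.3797.
  t=1,j=1: stock 156.7800 → up 183.4326 (V=9.0005), down 148.9410 (V=35.6829). Price 17.1589; hedge Δ=-0.7736, bond B=138.4423.
  t=0,j=0: stock 134.0000 → up 156.7800 (V=17.1589), down 127.3000 (V=42.0797). Price 24.0560; hedge Δ=-0.8453, bond B=137.3323.
Root portfolio cost Δ·134+B reproduces V0=24.0560.

(0,0): Delta=-0.8453 Bond=137.3323
(1,0): Delta=-1.0000 Bond=169.3797
(1,1): Delta=-0.7736 Bond=138.4423
(2,0): Delta=-1.0000 Bond=184.6239
(2,1): Delta=-1.0000 Bond=184.6239
(2,2): Delta=-0.6685 Bond=131.6325
V0=24.0560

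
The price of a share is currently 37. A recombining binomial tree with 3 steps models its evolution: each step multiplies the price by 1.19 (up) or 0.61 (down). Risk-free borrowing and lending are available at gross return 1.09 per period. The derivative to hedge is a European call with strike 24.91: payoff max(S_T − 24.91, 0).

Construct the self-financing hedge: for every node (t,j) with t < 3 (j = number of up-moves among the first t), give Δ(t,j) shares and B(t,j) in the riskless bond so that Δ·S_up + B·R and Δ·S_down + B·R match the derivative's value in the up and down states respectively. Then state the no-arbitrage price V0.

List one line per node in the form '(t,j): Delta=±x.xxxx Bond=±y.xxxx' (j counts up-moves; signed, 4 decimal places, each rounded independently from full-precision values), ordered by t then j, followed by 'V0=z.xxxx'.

(0,0): Delta=0.8953 Bond=-14.8083
(1,0): Delta=0.4090 Bond=-5.1658
(1,1): Delta=0.9472 Bond=-18.4276
(2,0): Delta=0.0000 Bond=0.0000
(2,1): Delta=0.4527 Bond=-6.8038
(2,2): Delta=1.0000 Bond=-22.8532
V0=18.3162

Under the risk-neutral measure, an up-move has probability p* = (R−d)/(u−d) = 0.8276 and values discount at R = 1.09.
Payoff layer (t=3): V(3,0)=0.0000, V(3,1)=0.0000, V(3,2)=7.0514, V(3,3)=37.4409
Node (2,0) S=13.7677: V=(p*·0.0000+(1−p*)·0.0000)/1.09=0.0000; Δ=(0.0000−0.0000)/(16.3836−8.3983)=0.0000; B=V−Δ·S=0.0000
Node (2,1) S=26.8583: V=(p*·7.0514+(1−p*)·0.0000)/1.09=5.3538; Δ=(7.0514−0.0000)/(31.9614−16.3836)=0.4527; B=V−Δ·S=-6.8038
Node (2,2) S=52.3957: V=(p*·37.4409+(1−p*)·7.0514)/1.09=29.5425; Δ=(37.4409−7.0514)/(62.3509−31.9614)=1.0000; B=V−Δ·S=-22.8532
Node (1,0) S=22.5700: V=(p*·5.3538+(1−p*)·0.0000)/1.09=4.0649; Δ=(5.3538−0.0000)/(26.8583−13.7677)=0.4090; B=V−Δ·S=-5.1658
Node (1,1) S=44.0300: V=(p*·29.5425+(1−p*)·5.3538)/1.09=23.2771; Δ=(29.5425−5.3538)/(52.3957−26.8583)=0.9472; B=V−Δ·S=-18.4276
Node (0,0) S=37.0000: V=(p*·23.2771+(1−p*)·4.0649)/1.09=18.3162; Δ=(23.2771−4.0649)/(44.0300−22.5700)=0.8953; B=V−Δ·S=-14.8083
Root portfolio cost Δ·37+B reproduces V0=18.3162.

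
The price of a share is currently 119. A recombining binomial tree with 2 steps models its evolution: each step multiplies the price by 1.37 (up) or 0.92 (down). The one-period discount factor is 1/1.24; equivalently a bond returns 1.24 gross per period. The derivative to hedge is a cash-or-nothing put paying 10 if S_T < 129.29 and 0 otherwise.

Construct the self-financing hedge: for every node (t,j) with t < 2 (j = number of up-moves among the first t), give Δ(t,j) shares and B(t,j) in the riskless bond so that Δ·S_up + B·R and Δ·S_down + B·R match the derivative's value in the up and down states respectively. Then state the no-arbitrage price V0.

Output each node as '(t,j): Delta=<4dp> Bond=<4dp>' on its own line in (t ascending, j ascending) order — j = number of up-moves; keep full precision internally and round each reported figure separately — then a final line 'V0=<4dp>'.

The replicating-portfolio and risk-neutral prices coincide; use p* = (1.24−0.92)/(1.37−0.92) = 0.7111 for the latter.
Terminal payoffs: V(2,0)=10.0000, V(2,1)=0.0000, V(2,2)=0.0000
Node (1,0) S=109.4800: V=(p*·0.0000+(1−p*)·10.0000)/1.24=2.3297; Δ=(0.0000−10.0000)/(149.9876−100.7216)=-0.2030; B=V−Δ·S=24.5520
Node (1,1) S=163.0300: V=(p*·0.0000+(1−p*)·0.0000)/1.24=0.0000; Δ=(0.0000−0.0000)/(223.3511−149.9876)=0.0000; B=V−Δ·S=0.0000
Node (0,0) S=119.0000: V=(p*·0.0000+(1−p*)·2.3297)/1.24=0.5428; Δ=(0.0000−2.3297)/(163.0300−109.4800)=-0.0435; B=V−Δ·S=5.7200
The time-0 hedge costs 0.5428, which is the no-arbitrage price.

(0,0): Delta=-0.0435 Bond=5.7200
(1,0): Delta=-0.2030 Bond=24.5520
(1,1): Delta=0.0000 Bond=0.0000
V0=0.5428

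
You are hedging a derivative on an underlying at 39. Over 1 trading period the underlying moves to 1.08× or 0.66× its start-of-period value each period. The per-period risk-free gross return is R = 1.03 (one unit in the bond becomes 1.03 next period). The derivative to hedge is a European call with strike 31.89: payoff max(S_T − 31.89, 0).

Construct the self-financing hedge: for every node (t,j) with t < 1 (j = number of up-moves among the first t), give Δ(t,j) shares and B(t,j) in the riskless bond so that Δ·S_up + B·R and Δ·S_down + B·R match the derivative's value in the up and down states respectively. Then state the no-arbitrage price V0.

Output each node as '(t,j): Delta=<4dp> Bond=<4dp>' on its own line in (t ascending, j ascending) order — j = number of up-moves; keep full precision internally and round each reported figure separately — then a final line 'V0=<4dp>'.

(0,0): Delta=0.6245 Bond=-15.6075
V0=8.7497

The replicating-portfolio and risk-neutral prices coincide; use p* = (1.03−0.66)/(1.08−0.66) = 0.8810 for the latter.
Payoff layer (t=1): V(1,0)=0.0000, V(1,1)=10.2300
Node (0,0) S=39.0000: V=(p*·10.2300+(1−p*)·0.0000)/1.03=8.7497; Δ=(10.2300−0.0000)/(42.1200−25.7400)=0.6245; B=V−Δ·S=-15.6075
Check: Δ(0,0)·S0 + B(0,0) = 8.7497 = V0.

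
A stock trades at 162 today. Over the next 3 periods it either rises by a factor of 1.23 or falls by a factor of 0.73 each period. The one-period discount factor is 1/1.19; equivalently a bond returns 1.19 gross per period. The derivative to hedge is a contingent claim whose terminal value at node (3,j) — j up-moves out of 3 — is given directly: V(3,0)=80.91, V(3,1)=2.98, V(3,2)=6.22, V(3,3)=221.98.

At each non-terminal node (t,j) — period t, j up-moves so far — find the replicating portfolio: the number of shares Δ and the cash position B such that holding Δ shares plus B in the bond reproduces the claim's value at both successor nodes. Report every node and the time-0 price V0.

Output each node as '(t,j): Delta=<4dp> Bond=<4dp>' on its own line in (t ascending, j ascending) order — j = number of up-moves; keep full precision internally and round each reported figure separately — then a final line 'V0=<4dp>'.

Since d<R<u, set p* = (R−d)/(u−d) = 0.9200; price each node as the discounted p*-expectation of its children.
Terminal values V(3,·): V(3,0)=80.9100, V(3,1)=2.9800, V(3,2)=6.2200, V(3,3)=221.9800
  t=2,j=0: stock 86.3298 → up 106.1857 (V=2.9800), down 63.0208 (V=80.9100). Price 7.7432; hedge Δ=-1.8054, bond B=163.6032.
  t=2,j=1: stock 145.4598 → up 178.9156 (V=6.2200), down 106.1857 (V=2.9800). Price 5.0091; hedge Δ=0.0445, bond B=-1.4709.
  t=2,j=2: stock 245.0898 → up 301.4605 (V=221.9800), down 178.9156 (V=6.2200). Price 172.0329; hedge Δ=1.7607, bond B=-259.4871.
  t=1,j=0: stock 118.2600 → up 145.4598 (V=5.0091), down 86.3298 (V=7.7432). Price 4.3931; hedge Δ=-0.0462, bond B=9.8613.
  t=1,j=1: stock 199.2600 → up 245.0898 (V=172.0329), down 145.4598 (V=5.0091). Price 133.3370; hedge Δ=1.6764, bond B=-200.7107.
  t=0,j=0: stock 162.0000 → up 199.2600 (V=133.3370), down 118.2600 (V=4.3931). Price 103.3794; hedge Δ=1.5919, bond B=-154.5084.
Each (Δ,B) replicates both successor values, so the strategy is self-financing and V0 is arbitrage-free.

(0,0): Delta=1.5919 Bond=-154.5084
(1,0): Delta=-0.0462 Bond=9.8613
(1,1): Delta=1.6764 Bond=-200.7107
(2,0): Delta=-1.8054 Bond=163.6032
(2,1): Delta=0.0445 Bond=-1.4709
(2,2): Delta=1.7607 Bond=-259.4871
V0=103.3794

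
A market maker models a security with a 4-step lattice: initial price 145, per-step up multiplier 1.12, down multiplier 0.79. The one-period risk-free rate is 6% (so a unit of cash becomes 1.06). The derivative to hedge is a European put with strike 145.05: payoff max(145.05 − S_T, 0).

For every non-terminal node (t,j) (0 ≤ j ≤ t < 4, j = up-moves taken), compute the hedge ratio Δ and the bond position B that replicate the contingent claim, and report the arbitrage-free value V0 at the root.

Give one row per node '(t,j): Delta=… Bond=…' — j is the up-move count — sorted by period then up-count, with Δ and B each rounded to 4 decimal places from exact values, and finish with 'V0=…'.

(0,0): Delta=-0.2521 Bond=40.9670
(1,0): Delta=-0.7496 Bond=100.4136
(1,1): Delta=-0.1742 Bond=30.7609
(2,0): Delta=-1.0000 Bond=129.0940
(2,1): Delta=-0.7104 Bond=101.4039
(2,2): Delta=-0.0901 Bond=17.3183
(3,0): Delta=-1.0000 Bond=136.8396
(3,1): Delta=-1.0000 Bond=136.8396
(3,2): Delta=-0.6650 Bond=100.9655
(3,3): Delta=0.0000 Bond=0.0000
V0=4.4056

Since d<R<u, set p* = (R−d)/(u−d) = 0.8182; price each node as the discounted p*-expectation of its children.
Payoff layer (t=4): V(4,0)=88.5724, V(4,1)=64.9805, V(4,2)=31.5337, V(4,3)=0.0000, V(4,4)=0.0000
  t=3,j=0: stock 71.4907 → up 80.0695 (V=64.9805), down 56.4776 (V=88.5724). Price 65.3490; hedge Δ=-1.0000, bond B=136.8396.
  t=3,j=1: stock 101.3538 → up 113.5163 (V=31.5337), down 80.0695 (V=64.9805). Price 35.4858; hedge Δ=-1.0000, bond B=136.8396.
  t=3,j=2: stock 143.6915 → up 160.9345 (V=0.0000), down 113.5163 (V=31.5337). Price 5.4089; hedge Δ=-0.6650, bond B=100.9655.
  t=3,j=3: stock 203.7146 → up 228.1603 (V=0.0000), down 160.9345 (V=0.0000). Price 0.0000; hedge Δ=0.0000, bond B=0.0000.
  t=2,j=0: stock 90.4945 → up 101.3538 (V=35.4858), down 71.4907 (V=65.3490). Price 38.5995; hedge Δ=-1.0000, bond B=129.0940.
  t=2,j=1: stock 128.2960 → up 143.6915 (V=5.4089), down 101.3538 (V=35.4858). Price 10.2617; hedge Δ=-0.7104, bond B=101.4039.
  t=2,j=2: stock 181.8880 → up 203.7146 (V=0.0000), down 143.6915 (V=5.4089). Price 0.9278; hedge Δ=-0.0901, bond B=17.3183.
  t=1,j=0: stock 114.5500 → up 128.2960 (V=10.2617), down 90.4945 (V=38.5995). Price 14.5415; hedge Δ=-0.7496, bond B=100.4136.
  t=1,j=1: stock 162.4000 → up 181.8880 (V=0.9278), down 128.2960 (V=10.2617). Price 2.4763; hedge Δ=-0.1742, bond B=30.7609.
  t=0,j=0: stock 145.0000 → up 162.4000 (V=2.4763), down 114.5500 (V=14.5415). Price 4.4056; hedge Δ=-0.2521, bond B=40.9670.
Root portfolio cost Δ·145+B reproduces V0=4.4056.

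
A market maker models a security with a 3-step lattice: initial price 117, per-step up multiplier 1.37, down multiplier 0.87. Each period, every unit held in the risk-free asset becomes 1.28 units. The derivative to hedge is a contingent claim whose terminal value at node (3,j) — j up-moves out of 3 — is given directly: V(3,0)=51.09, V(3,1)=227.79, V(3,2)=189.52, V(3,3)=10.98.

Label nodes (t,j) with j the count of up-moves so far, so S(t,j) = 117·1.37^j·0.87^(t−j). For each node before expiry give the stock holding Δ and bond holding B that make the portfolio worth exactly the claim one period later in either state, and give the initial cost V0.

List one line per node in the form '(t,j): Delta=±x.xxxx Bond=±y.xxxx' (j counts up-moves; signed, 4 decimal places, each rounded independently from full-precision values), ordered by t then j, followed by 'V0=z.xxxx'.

(0,0): Delta=-1.3107 Bond=197.8471
(1,0): Delta=0.0065 Bond=119.1682
(1,1): Delta=-1.4943 Bond=282.6756
(2,0): Delta=3.9906 Bond=-200.2875
(2,1): Delta=-0.5489 Bond=229.9842
(2,2): Delta=-1.6261 Bond=390.7653
V0=44.4993

No-arbitrage ⇒ martingale measure with p* = (R−d)/(u−d) = 0.8200.
At expiry t=3: V(3,0)=51.0900, V(3,1)=227.7900, V(3,2)=189.5200, V(3,3)=10.9800
(2,0): S=88.5573. Δ = (V_up−V_dn)/(S_up−S_dn) = (227.7900−51.0900)/(121.3235−77.0449) = 3.9906. V = [p*·227.7900 + (1−p*)·51.0900]/1.28 = 153.1125. B = V − Δ·S = -200.2875.
(2,1): S=139.4523. Δ = (V_up−V_dn)/(S_up−S_dn) = (189.5200−227.7900)/(191.0497−121.3235) = -0.5489. V = [p*·189.5200 + (1−p*)·227.7900]/1.28 = 153.4442. B = V − Δ·S = 229.9842.
(2,2): S=219.5973. Δ = (V_up−V_dn)/(S_up−S_dn) = (10.9800−189.5200)/(300.8483−191.0497) = -1.6261. V = [p*·10.9800 + (1−p*)·189.5200]/1.28 = 33.6853. B = V − Δ·S = 390.7653.
(1,0): S=101.7900. Δ = (V_up−V_dn)/(S_up−S_dn) = (153.4442−153.1125)/(139.4523−88.5573) = 0.0065. V = [p*·153.4442 + (1−p*)·153.1125]/1.28 = 119.8316. B = V − Δ·S = 119.1682.
(1,1): S=160.2900. Δ = (V_up−V_dn)/(S_up−S_dn) = (33.6853−153.4442)/(219.5973−139.4523) = -1.4943. V = [p*·33.6853 + (1−p*)·153.4442]/1.28 = 43.1577. B = V − Δ·S = 282.6756.
(0,0): S=117.0000. Δ = (V_up−V_dn)/(S_up−S_dn) = (43.1577−119.8316)/(160.2900−101.7900) = -1.3107. V = [p*·43.1577 + (1−p*)·119.8316]/1.28 = 44.4993. B = V − Δ·S = 197.8471.
Root portfolio cost Δ·117+B reproduces V0=44.4993.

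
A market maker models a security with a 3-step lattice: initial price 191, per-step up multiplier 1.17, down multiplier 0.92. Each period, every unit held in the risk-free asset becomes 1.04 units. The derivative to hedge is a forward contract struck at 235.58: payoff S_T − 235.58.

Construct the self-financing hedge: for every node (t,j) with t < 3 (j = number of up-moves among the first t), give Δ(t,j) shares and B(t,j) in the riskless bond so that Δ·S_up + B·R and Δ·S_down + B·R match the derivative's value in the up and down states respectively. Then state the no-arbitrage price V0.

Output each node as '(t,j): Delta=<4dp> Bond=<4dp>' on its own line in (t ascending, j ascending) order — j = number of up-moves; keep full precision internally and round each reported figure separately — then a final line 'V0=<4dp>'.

(0,0): Delta=1.0000 Bond=-209.4298
(1,0): Delta=1.0000 Bond=-217.8070
(1,1): Delta=1.0000 Bond=-217.8070
(2,0): Delta=1.0000 Bond=-226.5192
(2,1): Delta=1.0000 Bond=-226.5192
(2,2): Delta=1.0000 Bond=-226.5192
V0=-18.4298

The replicating-portfolio and risk-neutral prices coincide; use p* = (1.04−0.92)/(1.17−0.92) = 0.4800 for the latter.
Payoff layer (t=3): V(3,0)=-86.8506, V(3,1)=-46.4350, V(3,2)=4.9631, V(3,3)=70.3281
  t=2,j=0: stock 161.6624 → up 189.1450 (V=-46.4350), down 148.7294 (V=-86.8506). Price -64.8568; hedge Δ=1.0000, bond B=-226.5192.
  t=2,j=1: stock 205.5924 → up 240.5431 (V=4.9631), down 189.1450 (V=-46.4350). Price -20.9268; hedge Δ=1.0000, bond B=-226.5192.
  t=2,j=2: stock 261.4599 → up 305.9081 (V=70.3281), down 240.5431 (V=4.9631). Price 34.9407; hedge Δ=1.0000, bond B=-226.5192.
  t=1,j=0: stock 175.7200 → up 205.5924 (V=-20.9268), down 161.6624 (V=-64.8568). Price -42.0870; hedge Δ=1.0000, bond B=-217.8070.
  t=1,j=1: stock 223.4700 → up 261.4599 (V=34.9407), down 205.5924 (V=-20.9268). Price 5.6630; hedge Δ=1.0000, bond B=-217.8070.
  t=0,j=0: stock 191.0000 → up 223.4700 (V=5.6630), down 175.7200 (V=-42.0870). Price -18.4298; hedge Δ=1.0000, bond B=-209.4298.
Self-financing check: at every node Δ·S+B equals the discounted successor values.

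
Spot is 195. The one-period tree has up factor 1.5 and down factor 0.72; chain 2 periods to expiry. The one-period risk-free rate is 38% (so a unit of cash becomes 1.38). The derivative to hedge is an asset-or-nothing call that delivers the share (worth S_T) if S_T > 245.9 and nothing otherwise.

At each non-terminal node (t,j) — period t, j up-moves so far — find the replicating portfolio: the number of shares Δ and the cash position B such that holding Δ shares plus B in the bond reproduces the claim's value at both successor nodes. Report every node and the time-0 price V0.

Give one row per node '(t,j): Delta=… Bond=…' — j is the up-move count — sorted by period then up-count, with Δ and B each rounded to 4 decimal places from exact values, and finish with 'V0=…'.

Since d<R<u, set p* = (R−d)/(u−d) = 0.8462; price each node as the discounted p*-expectation of its children.
Terminal values V(2,·): V(2,0)=0.0000, V(2,1)=0.0000, V(2,2)=438.7500
(1,0): S=140.4000. Δ = (V_up−V_dn)/(S_up−S_dn) = (0.0000−0.0000)/(210.6000−101.0880) = 0.0000. V = [p*·0.0000 + (1−p*)·0.0000]/1.38 = 0.0000. B = V − Δ·S = 0.0000.
(1,1): S=292.5000. Δ = (V_up−V_dn)/(S_up−S_dn) = (438.7500−0.0000)/(438.7500−210.6000) = 1.9231. V = [p*·438.7500 + (1−p*)·0.0000]/1.38 = 269.0217. B = V − Δ·S = -293.4783.
(0,0): S=195.0000. Δ = (V_up−V_dn)/(S_up−S_dn) = (269.0217−0.0000)/(292.5000−140.4000) = 1.7687. V = [p*·269.0217 + (1−p*)·0.0000]/1.38 = 164.9520. B = V − Δ·S = -179.9477.
Each (Δ,B) replicates both successor values, so the strategy is self-financing and V0 is arbitrage-free.

(0,0): Delta=1.7687 Bond=-179.9477
(1,0): Delta=0.0000 Bond=0.0000
(1,1): Delta=1.9231 Bond=-293.4783
V0=164.9520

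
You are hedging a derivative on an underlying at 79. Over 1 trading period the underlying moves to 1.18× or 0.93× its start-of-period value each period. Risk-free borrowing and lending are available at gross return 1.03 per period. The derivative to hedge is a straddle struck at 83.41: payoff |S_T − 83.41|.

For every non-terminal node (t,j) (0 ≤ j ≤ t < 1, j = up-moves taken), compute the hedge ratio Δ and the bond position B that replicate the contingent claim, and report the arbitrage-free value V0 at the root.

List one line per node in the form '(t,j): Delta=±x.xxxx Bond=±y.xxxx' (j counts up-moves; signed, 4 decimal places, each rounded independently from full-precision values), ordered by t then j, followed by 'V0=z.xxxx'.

(0,0): Delta=-0.0066 Bond=10.1200
V0=9.6000

Under the risk-neutral measure, an up-move has probability p* = (R−d)/(u−d) = 0.4000 and values discount at R = 1.03.
Terminal values V(1,·): V(1,0)=9.9400, V(1,1)=9.8100
Node (0,0) S=79.0000: V=(p*·9.8100+(1−p*)·9.9400)/1.03=9.6000; Δ=(9.8100−9.9400)/(93.2200−73.4700)=-0.0066; B=V−Δ·S=10.1200
Each (Δ,B) replicates both successor values, so the strategy is self-financing and V0 is arbitrage-free.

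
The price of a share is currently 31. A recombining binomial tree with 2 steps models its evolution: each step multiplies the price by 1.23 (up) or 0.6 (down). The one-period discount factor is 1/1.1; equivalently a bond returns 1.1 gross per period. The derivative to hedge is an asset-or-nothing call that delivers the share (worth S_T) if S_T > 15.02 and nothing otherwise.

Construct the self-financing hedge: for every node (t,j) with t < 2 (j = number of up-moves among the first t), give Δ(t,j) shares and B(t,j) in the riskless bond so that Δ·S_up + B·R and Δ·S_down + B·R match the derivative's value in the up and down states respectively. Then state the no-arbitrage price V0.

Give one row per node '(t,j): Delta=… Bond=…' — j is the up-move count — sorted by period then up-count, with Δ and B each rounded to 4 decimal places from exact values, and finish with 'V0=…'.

(0,0): Delta=1.1072 Bond=-3.7157
(1,0): Delta=1.9524 Bond=-19.8078
(1,1): Delta=1.0000 Bond=0.0000
V0=30.6073

The replicating-portfolio and risk-neutral prices coincide; use p* = (1.1−0.6)/(1.23−0.6) = 0.7937 for the latter.
Payoff layer (t=2): V(2,0)=0.0000, V(2,1)=22.8780, V(2,2)=46.8999
  t=1,j=0: stock 18.6000 → up 22.8780 (V=22.8780), down 11.1600 (V=0.0000). Price 16.5065; hedge Δ=1.9524, bond B=-19.8078.
  t=1,j=1: stock 38.1300 → up 46.8999 (V=46.8999), down 22.8780 (V=22.8780). Price 38.1300; hedge Δ=1.0000, bond B=0.0000.
  t=0,j=0: stock 31.0000 → up 38.1300 (V=38.1300), down 18.6000 (V=16.5065). Price 30.6073; hedge Δ=1.1072, bond B=-3.7157.
Check: Δ(0,0)·S0 + B(0,0) = 30.6073 = V0.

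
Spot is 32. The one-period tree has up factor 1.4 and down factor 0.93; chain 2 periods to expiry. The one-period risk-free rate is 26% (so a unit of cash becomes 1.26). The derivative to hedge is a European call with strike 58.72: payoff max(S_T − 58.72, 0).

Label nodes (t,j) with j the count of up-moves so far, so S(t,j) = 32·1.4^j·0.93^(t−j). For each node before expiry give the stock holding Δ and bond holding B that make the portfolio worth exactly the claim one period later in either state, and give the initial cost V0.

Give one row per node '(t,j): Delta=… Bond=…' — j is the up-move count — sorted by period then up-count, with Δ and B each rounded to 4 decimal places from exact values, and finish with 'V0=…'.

The replicating-portfolio and risk-neutral prices coincide; use p* = (1.26−0.93)/(1.4−0.93) = 0.7021 for the latter.
Payoff layer (t=2): V(2,0)=0.0000, V(2,1)=0.0000, V(2,2)=4.0000
  t=1,j=0: stock 29.7600 → up 41.6640 (V=0.0000), down 27.6768 (V=0.0000). Price 0.0000; hedge Δ=0.0000, bond B=0.0000.
  t=1,j=1: stock 44.8000 → up 62.7200 (V=4.0000), down 41.6640 (V=0.0000). Price 2.2290; hedge Δ=0.1900, bond B=-6.2817.
  t=0,j=0: stock 32.0000 → up 44.8000 (V=2.2290), down 29.7600 (V=0.0000). Price 1.2421; hedge Δ=0.1482, bond B=-3.5004.
Root portfolio cost Δ·32+B reproduces V0=1.2421.

(0,0): Delta=0.1482 Bond=-3.5004
(1,0): Delta=0.0000 Bond=0.0000
(1,1): Delta=0.1900 Bond=-6.2817
V0=1.2421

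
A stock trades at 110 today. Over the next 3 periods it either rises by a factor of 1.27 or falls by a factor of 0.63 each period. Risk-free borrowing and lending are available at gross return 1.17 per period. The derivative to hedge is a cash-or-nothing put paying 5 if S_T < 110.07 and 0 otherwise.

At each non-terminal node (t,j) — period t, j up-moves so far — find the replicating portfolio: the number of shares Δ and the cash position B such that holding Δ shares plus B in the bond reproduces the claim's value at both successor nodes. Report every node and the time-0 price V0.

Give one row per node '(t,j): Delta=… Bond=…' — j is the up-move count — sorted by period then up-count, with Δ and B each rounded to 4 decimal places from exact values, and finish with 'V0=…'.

Risk-neutral probability p* = (R−d)/(u−d) = (1.17−0.63)/(1.27−0.63) = 0.8437.
At expiry t=3: V(3,0)=5.0000, V(3,1)=5.0000, V(3,2)=0.0000, V(3,3)=0.0000
Node (2,0) S=43.6590: V=(p*·5.0000+(1−p*)·5.0000)/1.17=4.2735; Δ=(5.0000−5.0000)/(55.4469−27.5052)=0.0000; B=V−Δ·S=4.2735
Node (2,1) S=88.0110: V=(p*·0.0000+(1−p*)·5.0000)/1.17=0.6677; Δ=(0.0000−5.0000)/(111.7740−55.4469)=-0.0888; B=V−Δ·S=8.4802
Node (2,2) S=177.4190: V=(p*·0.0000+(1−p*)·0.0000)/1.17=0.0000; Δ=(0.0000−0.0000)/(225.3221−111.7740)=0.0000; B=V−Δ·S=0.0000
Node (1,0) S=69.3000: V=(p*·0.6677+(1−p*)·4.2735)/1.17=1.0523; Δ=(0.6677−4.2735)/(88.0110−43.6590)=-0.0813; B=V−Δ·S=6.6863
Node (1,1) S=139.7000: V=(p*·0.0000+(1−p*)·0.6677)/1.17=0.0892; Δ=(0.0000−0.6677)/(177.4190−88.0110)=-0.0075; B=V−Δ·S=1.1325
Node (0,0) S=110.0000: V=(p*·0.0892+(1−p*)·1.0523)/1.17=0.2048; Δ=(0.0892−1.0523)/(139.7000−69.3000)=-0.0137; B=V−Δ·S=1.7096
Check: Δ(0,0)·S0 + B(0,0) = 0.2048 = V0.

(0,0): Delta=-0.0137 Bond=1.7096
(1,0): Delta=-0.0813 Bond=6.6863
(1,1): Delta=-0.0075 Bond=1.1325
(2,0): Delta=0.0000 Bond=4.2735
(2,1): Delta=-0.0888 Bond=8.4802
(2,2): Delta=0.0000 Bond=0.0000
V0=0.2048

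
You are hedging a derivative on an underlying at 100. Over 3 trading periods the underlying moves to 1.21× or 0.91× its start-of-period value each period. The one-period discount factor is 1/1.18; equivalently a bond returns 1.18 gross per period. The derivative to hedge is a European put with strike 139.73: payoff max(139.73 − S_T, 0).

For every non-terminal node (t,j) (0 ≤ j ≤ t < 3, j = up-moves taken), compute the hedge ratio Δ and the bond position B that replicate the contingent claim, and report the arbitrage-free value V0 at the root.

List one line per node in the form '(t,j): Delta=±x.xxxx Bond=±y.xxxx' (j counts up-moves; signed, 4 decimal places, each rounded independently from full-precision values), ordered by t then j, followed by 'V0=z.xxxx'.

The replicating-portfolio and risk-neutral prices coincide; use p* = (1.18−0.91)/(1.21−0.91) = 0.9000 for the latter.
Terminal payoffs: V(3,0)=64.3729, V(3,1)=39.5299, V(3,2)=6.4969, V(3,3)=0.0000
(2,0): S=82.8100. Δ = (V_up−V_dn)/(S_up−S_dn) = (39.5299−64.3729)/(100.2001−75.3571) = -1.0000. V = [p*·39.5299 + (1−p*)·64.3729]/1.18 = 35.6053. B = V − Δ·S = 118.4153.
(2,1): S=110.1100. Δ = (V_up−V_dn)/(S_up−S_dn) = (6.4969−39.5299)/(133.2331−100.2001) = -1.0000. V = [p*·6.4969 + (1−p*)·39.5299]/1.18 = 8.3053. B = V − Δ·S = 118.4153.
(2,2): S=146.4100. Δ = (V_up−V_dn)/(S_up−S_dn) = (0.0000−6.4969)/(177.1561−133.2331) = -0.1479. V = [p*·0.0000 + (1−p*)·6.4969]/1.18 = 0.5506. B = V − Δ·S = 22.2069.
(1,0): S=91.0000. Δ = (V_up−V_dn)/(S_up−S_dn) = (8.3053−35.6053)/(110.1100−82.8100) = -1.0000. V = [p*·8.3053 + (1−p*)·35.6053]/1.18 = 9.3519. B = V − Δ·S = 100.3519.
(1,1): S=121.0000. Δ = (V_up−V_dn)/(S_up−S_dn) = (0.5506−8.3053)/(146.4100−110.1100) = -0.2136. V = [p*·0.5506 + (1−p*)·8.3053]/1.18 = 1.1238. B = V − Δ·S = 26.9727.
(0,0): S=100.0000. Δ = (V_up−V_dn)/(S_up−S_dn) = (1.1238−9.3519)/(121.0000−91.0000) = -0.2743. V = [p*·1.1238 + (1−p*)·9.3519]/1.18 = 1.6496. B = V − Δ·S = 29.0768.
Check: Δ(0,0)·S0 + B(0,0) = 1.6496 = V0.

(0,0): Delta=-0.2743 Bond=29.0768
(1,0): Delta=-1.0000 Bond=100.3519
(1,1): Delta=-0.2136 Bond=26.9727
(2,0): Delta=-1.0000 Bond=118.4153
(2,1): Delta=-1.0000 Bond=118.4153
(2,2): Delta=-0.1479 Bond=22.2069
V0=1.6496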